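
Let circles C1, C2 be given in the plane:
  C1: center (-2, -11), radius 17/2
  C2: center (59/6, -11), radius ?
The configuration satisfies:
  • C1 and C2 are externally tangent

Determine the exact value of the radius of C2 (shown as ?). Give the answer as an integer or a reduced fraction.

10/3

1. [ext C1·C2]  r_C2² + 17r_C2 − 610/9 = 0  ⇒  r_C2 = 10/3 (r>0 drops 1)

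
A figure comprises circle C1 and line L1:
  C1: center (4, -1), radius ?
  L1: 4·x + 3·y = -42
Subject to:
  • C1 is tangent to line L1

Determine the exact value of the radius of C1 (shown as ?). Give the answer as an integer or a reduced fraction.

1. [C1‖L1]  r_C1² − 121 = 0  ⇒  r_C1 = 11 (r>0 drops 1)

11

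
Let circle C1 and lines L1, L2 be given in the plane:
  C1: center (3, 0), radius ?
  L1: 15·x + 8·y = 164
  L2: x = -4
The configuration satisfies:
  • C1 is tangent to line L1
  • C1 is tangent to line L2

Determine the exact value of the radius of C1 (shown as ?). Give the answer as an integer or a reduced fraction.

7

1. [C1‖L1]  r_C1² − 49 = 0  ⇒  r_C1 = 7 (r>0 drops 1)
2. [C1‖L2]  r_C1² − 49 = 0  ⇒  r_C1 = 7 (r>0 drops 1)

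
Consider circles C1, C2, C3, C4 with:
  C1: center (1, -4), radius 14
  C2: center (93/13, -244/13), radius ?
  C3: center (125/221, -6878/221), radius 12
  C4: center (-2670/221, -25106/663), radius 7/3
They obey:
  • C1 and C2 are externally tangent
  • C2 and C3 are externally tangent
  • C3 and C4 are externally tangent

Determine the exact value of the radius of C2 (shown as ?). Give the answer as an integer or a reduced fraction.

2

1. [ext C1·C2]  r_C2² + 28r_C2 − 60 = 0  ⇒  r_C2 = 2 (r>0 drops 1)
2. [ext C2·C3]  r_C2² + 24r_C2 − 52 = 0  ⇒  r_C2 = 2 (r>0 drops 1)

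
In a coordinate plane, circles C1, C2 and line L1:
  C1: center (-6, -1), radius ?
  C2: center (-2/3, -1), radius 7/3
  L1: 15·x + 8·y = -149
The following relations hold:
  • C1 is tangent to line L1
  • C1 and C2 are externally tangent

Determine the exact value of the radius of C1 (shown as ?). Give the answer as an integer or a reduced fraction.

1. [C1‖L1]  r_C1² − 9 = 0  ⇒  r_C1 = 3 (r>0 drops 1)
2. [ext C1·C2]  r_C1² + (14/3)r_C1 − 23 = 0  ⇒  r_C1 = 3 (r>0 drops 1)

3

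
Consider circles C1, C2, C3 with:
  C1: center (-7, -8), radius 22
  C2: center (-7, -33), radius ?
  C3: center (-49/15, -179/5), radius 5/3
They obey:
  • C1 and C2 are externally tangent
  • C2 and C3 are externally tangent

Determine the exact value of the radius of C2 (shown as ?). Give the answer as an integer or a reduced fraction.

3

1. [ext C1·C2]  r_C2² + 44r_C2 − 141 = 0  ⇒  r_C2 = 3 (r>0 drops 1)
2. [ext C2·C3]  r_C2² + (10/3)r_C2 − 19 = 0  ⇒  r_C2 = 3 (r>0 drops 1)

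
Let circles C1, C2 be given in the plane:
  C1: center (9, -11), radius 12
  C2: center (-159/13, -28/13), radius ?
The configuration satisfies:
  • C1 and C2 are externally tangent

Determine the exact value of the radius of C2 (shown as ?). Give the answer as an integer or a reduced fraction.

11

1. [ext C1·C2]  r_C2² + 24r_C2 − 385 = 0  ⇒  r_C2 = 11 (r>0 drops 1)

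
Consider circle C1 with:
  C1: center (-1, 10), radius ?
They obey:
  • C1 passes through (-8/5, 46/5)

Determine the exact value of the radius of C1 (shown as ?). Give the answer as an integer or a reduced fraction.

1. [C1∋P]  r_C1² − 1 = 0  ⇒  r_C1 = 1 (r>0 drops 1)

1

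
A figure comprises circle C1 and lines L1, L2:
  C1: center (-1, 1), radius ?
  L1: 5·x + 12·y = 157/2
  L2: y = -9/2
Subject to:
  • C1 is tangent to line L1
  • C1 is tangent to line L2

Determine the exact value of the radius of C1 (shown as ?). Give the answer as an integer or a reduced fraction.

11/2

1. [C1‖L1]  r_C1² − 121/4 = 0  ⇒  r_C1 = 11/2 (r>0 drops 1)
2. [C1‖L2]  r_C1² − 121/4 = 0  ⇒  r_C1 = 11/2 (r>0 drops 1)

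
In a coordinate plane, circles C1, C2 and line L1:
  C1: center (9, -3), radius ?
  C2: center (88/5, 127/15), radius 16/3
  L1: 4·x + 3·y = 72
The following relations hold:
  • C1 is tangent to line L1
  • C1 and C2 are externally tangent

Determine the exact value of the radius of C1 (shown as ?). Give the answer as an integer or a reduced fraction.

9

1. [C1‖L1]  r_C1² − 81 = 0  ⇒  r_C1 = 9 (r>0 drops 1)
2. [ext C1·C2]  r_C1² + (32/3)r_C1 − 177 = 0  ⇒  r_C1 = 9 (r>0 drops 1)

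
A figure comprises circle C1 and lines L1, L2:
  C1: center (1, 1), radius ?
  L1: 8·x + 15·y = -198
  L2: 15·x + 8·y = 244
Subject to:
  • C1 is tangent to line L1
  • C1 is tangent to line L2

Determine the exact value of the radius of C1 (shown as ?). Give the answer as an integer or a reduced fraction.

13

1. [C1‖L1]  r_C1² − 169 = 0  ⇒  r_C1 = 13 (r>0 drops 1)
2. [C1‖L2]  r_C1² − 169 = 0  ⇒  r_C1 = 13 (r>0 drops 1)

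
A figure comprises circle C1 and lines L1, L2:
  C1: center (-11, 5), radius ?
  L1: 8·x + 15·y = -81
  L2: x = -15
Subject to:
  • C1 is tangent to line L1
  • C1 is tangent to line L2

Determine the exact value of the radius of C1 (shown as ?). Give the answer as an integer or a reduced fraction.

1. [C1‖L1]  r_C1² − 16 = 0  ⇒  r_C1 = 4 (r>0 drops 1)
2. [C1‖L2]  r_C1² − 16 = 0  ⇒  r_C1 = 4 (r>0 drops 1)

4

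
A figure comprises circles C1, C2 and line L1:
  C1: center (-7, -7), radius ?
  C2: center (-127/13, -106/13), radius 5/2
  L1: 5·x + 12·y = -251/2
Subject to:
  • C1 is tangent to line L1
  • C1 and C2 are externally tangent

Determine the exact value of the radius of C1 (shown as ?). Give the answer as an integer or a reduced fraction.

1/2

1. [C1‖L1]  r_C1² − 1/4 = 0  ⇒  r_C1 = 1/2 (r>0 drops 1)
2. [ext C1·C2]  r_C1² + 5r_C1 − 11/4 = 0  ⇒  r_C1 = 1/2 (r>0 drops 1)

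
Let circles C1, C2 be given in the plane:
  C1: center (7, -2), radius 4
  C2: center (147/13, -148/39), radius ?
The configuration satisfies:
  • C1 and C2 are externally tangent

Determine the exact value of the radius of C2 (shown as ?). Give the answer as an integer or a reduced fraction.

1. [ext C1·C2]  r_C2² + 8r_C2 − 52/9 = 0  ⇒  r_C2 = 2/3 (r>0 drops 1)

2/3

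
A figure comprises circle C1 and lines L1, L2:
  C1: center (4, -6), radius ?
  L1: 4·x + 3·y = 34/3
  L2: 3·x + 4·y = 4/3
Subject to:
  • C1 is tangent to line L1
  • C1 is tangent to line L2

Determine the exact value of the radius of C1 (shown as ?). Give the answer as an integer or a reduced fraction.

8/3

1. [C1‖L1]  r_C1² − 64/9 = 0  ⇒  r_C1 = 8/3 (r>0 drops 1)
2. [C1‖L2]  r_C1² − 64/9 = 0  ⇒  r_C1 = 8/3 (r>0 drops 1)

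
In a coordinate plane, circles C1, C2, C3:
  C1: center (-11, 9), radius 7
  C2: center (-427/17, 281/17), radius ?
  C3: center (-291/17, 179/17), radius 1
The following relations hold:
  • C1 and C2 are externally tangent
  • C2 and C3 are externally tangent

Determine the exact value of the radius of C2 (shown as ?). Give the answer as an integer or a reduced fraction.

9

1. [ext C1·C2]  r_C2² + 14r_C2 − 207 = 0  ⇒  r_C2 = 9 (r>0 drops 1)
2. [ext C2·C3]  r_C2² + 2r_C2 − 99 = 0  ⇒  r_C2 = 9 (r>0 drops 1)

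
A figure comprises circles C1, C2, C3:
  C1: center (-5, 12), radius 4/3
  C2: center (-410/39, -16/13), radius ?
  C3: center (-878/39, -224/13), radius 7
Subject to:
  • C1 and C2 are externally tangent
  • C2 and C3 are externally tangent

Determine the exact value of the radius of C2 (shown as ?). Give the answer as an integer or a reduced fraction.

13

1. [ext C1·C2]  r_C2² + (8/3)r_C2 − 611/3 = 0  ⇒  r_C2 = 13 (r>0 drops 1)
2. [ext C2·C3]  r_C2² + 14r_C2 − 351 = 0  ⇒  r_C2 = 13 (r>0 drops 1)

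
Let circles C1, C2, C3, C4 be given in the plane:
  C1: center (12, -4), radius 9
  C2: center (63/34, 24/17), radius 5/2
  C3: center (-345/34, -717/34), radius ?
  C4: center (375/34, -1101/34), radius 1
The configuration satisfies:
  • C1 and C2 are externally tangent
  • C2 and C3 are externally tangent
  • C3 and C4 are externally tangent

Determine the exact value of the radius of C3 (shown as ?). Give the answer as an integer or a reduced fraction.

1. [ext C2·C3]  r_C3² + 5r_C3 − 644 = 0  ⇒  r_C3 = 23 (r>0 drops 1)
2. [ext C3·C4]  r_C3² + 2r_C3 − 575 = 0  ⇒  r_C3 = 23 (r>0 drops 1)

23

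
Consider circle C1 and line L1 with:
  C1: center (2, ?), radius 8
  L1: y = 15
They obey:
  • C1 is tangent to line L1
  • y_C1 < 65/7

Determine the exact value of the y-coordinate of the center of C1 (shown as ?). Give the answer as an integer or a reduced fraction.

1. [C1‖L1]  y_C1² − 30y_C1 + 161 = 0  ⇒  y_C1 = 7 or 23
2. given y_C1 < 65/7: keep 7

7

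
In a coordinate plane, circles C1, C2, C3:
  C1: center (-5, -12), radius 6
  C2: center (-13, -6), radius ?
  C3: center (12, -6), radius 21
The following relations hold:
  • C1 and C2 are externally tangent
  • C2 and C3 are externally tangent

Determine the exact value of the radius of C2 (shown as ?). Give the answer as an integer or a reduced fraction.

4

1. [ext C1·C2]  r_C2² + 12r_C2 − 64 = 0  ⇒  r_C2 = 4 (r>0 drops 1)
2. [ext C2·C3]  r_C2² + 42r_C2 − 184 = 0  ⇒  r_C2 = 4 (r>0 drops 1)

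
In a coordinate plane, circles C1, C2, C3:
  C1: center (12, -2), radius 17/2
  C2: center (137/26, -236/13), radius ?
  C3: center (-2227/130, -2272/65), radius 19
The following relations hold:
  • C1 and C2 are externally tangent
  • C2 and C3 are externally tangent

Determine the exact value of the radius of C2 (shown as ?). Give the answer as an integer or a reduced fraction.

1. [ext C1·C2]  r_C2² + 17r_C2 − 234 = 0  ⇒  r_C2 = 9 (r>0 drops 1)
2. [ext C2·C3]  r_C2² + 38r_C2 − 423 = 0  ⇒  r_C2 = 9 (r>0 drops 1)

9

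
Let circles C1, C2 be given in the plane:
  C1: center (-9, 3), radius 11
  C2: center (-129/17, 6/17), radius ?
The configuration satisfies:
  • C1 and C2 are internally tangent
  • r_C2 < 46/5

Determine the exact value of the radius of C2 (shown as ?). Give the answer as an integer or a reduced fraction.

8

1. [int C1,C2]  r_C2² − 22r_C2 + 112 = 0  ⇒  r_C2 = 8 or 14
2. given r_C2 < 46/5: keep 8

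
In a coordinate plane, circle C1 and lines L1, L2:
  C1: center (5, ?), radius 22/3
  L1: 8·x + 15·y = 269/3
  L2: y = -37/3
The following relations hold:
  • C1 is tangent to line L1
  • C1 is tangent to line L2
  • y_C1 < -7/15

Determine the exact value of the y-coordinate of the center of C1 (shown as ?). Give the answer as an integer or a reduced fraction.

-5

1. [C1‖L1]  y_C1² − (298/45)y_C1 − 523/9 = 0  ⇒  y_C1 = -5 or 523/45
2. [C1‖L2]  y_C1² + (74/3)y_C1 + 295/3 = 0  ⇒  y_C1 = -59/3 or -5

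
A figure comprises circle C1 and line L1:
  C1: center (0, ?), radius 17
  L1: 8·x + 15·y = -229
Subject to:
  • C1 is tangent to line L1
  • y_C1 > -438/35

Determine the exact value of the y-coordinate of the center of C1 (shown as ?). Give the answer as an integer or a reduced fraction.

4

1. [C1‖L1]  y_C1² + (458/15)y_C1 − 2072/15 = 0  ⇒  y_C1 = -518/15 or 4
2. given y_C1 > -438/35: keep 4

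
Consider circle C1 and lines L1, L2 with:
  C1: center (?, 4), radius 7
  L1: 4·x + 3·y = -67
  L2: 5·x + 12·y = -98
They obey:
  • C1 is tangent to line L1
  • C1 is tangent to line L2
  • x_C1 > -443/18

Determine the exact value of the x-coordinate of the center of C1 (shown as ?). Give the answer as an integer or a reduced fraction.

-11

1. [C1‖L1]  x_C1² + (79/2)x_C1 + 627/2 = 0  ⇒  x_C1 = -57/2 or -11
2. [C1‖L2]  x_C1² + (292/5)x_C1 + 2607/5 = 0  ⇒  x_C1 = -237/5 or -11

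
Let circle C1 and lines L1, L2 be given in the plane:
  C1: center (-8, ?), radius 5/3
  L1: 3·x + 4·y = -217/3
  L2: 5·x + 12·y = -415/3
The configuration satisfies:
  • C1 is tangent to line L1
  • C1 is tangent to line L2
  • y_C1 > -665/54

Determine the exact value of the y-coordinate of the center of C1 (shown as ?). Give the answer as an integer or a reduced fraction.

1. [C1‖L1]  y_C1² + (145/6)y_C1 + 425/3 = 0  ⇒  y_C1 = -85/6 or -10
2. [C1‖L2]  y_C1² + (295/18)y_C1 + 575/9 = 0  ⇒  y_C1 = -10 or -115/18

-10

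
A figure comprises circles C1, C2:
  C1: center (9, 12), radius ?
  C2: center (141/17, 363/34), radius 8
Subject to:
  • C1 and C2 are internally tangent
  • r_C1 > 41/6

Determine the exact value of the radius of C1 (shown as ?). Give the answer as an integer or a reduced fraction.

19/2

1. [int C1,C2]  r_C1² − 16r_C1 + 247/4 = 0  ⇒  r_C1 = 13/2 or 19/2
2. given r_C1 > 41/6: keep 19/2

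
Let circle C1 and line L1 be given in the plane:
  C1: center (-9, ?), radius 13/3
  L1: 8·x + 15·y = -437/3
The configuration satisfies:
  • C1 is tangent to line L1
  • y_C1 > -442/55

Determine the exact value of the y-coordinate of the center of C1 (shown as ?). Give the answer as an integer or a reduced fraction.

0

1. [C1‖L1]  y_C1² + (442/45)y_C1 = 0  ⇒  y_C1 = -442/45 or 0
2. given y_C1 > -442/55: keep 0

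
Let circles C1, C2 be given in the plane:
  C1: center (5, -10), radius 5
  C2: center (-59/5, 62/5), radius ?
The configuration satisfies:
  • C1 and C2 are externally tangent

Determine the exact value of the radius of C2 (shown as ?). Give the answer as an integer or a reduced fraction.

1. [ext C1·C2]  r_C2² + 10r_C2 − 759 = 0  ⇒  r_C2 = 23 (r>0 drops 1)

23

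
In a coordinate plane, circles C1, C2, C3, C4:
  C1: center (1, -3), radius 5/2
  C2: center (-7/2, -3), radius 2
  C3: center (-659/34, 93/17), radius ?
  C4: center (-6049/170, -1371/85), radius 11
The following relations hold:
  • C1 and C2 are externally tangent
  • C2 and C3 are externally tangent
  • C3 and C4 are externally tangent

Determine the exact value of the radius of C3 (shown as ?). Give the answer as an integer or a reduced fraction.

1. [ext C2·C3]  r_C3² + 4r_C3 − 320 = 0  ⇒  r_C3 = 16 (r>0 drops 1)
2. [ext C3·C4]  r_C3² + 22r_C3 − 608 = 0  ⇒  r_C3 = 16 (r>0 drops 1)

16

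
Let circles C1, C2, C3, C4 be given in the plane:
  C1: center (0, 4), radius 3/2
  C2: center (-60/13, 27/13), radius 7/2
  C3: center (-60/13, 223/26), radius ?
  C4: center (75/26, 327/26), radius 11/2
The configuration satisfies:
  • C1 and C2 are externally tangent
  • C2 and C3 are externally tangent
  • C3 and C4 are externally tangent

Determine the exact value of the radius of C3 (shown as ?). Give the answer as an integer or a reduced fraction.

3

1. [ext C2·C3]  r_C3² + 7r_C3 − 30 = 0  ⇒  r_C3 = 3 (r>0 drops 1)
2. [ext C3·C4]  r_C3² + 11r_C3 − 42 = 0  ⇒  r_C3 = 3 (r>0 drops 1)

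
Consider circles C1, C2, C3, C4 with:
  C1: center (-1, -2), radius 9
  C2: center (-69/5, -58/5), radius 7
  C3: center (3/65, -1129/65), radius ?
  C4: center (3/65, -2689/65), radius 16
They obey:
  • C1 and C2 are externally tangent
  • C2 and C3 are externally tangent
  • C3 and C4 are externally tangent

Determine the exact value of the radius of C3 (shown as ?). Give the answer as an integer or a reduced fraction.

8

1. [ext C2·C3]  r_C3² + 14r_C3 − 176 = 0  ⇒  r_C3 = 8 (r>0 drops 1)
2. [ext C3·C4]  r_C3² + 32r_C3 − 320 = 0  ⇒  r_C3 = 8 (r>0 drops 1)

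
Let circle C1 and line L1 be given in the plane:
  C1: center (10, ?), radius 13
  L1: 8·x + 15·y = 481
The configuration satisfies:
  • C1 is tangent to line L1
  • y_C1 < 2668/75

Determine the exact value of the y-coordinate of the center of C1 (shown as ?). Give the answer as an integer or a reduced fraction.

1. [C1‖L1]  y_C1² − (802/15)y_C1 + 2488/5 = 0  ⇒  y_C1 = 12 or 622/15
2. given y_C1 < 2668/75: keep 12

12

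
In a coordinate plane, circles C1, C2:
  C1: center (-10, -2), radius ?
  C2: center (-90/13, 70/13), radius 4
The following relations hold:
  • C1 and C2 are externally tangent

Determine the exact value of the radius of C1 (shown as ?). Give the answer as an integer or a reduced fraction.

4

1. [ext C1·C2]  r_C1² + 8r_C1 − 48 = 0  ⇒  r_C1 = 4 (r>0 drops 1)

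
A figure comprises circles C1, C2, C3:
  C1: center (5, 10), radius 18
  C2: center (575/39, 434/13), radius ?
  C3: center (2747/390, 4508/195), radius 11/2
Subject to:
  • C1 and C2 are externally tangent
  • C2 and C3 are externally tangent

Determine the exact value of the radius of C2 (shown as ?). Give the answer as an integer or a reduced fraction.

22/3

1. [ext C1·C2]  r_C2² + 36r_C2 − 2860/9 = 0  ⇒  r_C2 = 22/3 (r>0 drops 1)
2. [ext C2·C3]  r_C2² + 11r_C2 − 1210/9 = 0  ⇒  r_C2 = 22/3 (r>0 drops 1)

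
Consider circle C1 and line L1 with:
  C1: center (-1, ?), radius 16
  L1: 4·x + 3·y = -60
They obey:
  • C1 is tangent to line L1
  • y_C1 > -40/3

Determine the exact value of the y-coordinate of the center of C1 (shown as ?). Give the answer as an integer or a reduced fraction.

1. [C1‖L1]  y_C1² + (112/3)y_C1 − 1088/3 = 0  ⇒  y_C1 = -136/3 or 8
2. given y_C1 > -40/3: keep 8

8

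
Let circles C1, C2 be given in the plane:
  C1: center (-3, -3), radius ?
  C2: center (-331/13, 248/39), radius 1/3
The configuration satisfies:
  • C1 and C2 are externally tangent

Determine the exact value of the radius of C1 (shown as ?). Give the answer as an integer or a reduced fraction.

24

1. [ext C1·C2]  r_C1² + (2/3)r_C1 − 592 = 0  ⇒  r_C1 = 24 (r>0 drops 1)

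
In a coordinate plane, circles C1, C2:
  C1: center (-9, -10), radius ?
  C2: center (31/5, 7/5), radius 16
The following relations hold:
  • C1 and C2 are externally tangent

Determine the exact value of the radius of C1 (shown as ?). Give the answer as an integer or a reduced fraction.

1. [ext C1·C2]  r_C1² + 32r_C1 − 105 = 0  ⇒  r_C1 = 3 (r>0 drops 1)

3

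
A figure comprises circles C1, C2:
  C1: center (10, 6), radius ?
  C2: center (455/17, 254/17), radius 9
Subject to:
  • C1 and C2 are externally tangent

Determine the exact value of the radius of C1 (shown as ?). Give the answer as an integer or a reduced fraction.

10

1. [ext C1·C2]  r_C1² + 18r_C1 − 280 = 0  ⇒  r_C1 = 10 (r>0 drops 1)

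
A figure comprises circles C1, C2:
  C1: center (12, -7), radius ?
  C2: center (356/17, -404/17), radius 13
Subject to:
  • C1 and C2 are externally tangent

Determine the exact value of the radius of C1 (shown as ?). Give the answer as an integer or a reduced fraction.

1. [ext C1·C2]  r_C1² + 26r_C1 − 192 = 0  ⇒  r_C1 = 6 (r>0 drops 1)

6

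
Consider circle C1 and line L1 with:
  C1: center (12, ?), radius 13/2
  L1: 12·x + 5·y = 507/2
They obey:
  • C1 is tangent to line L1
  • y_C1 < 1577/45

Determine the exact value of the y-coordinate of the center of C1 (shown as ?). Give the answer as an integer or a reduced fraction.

5

1. [C1‖L1]  y_C1² − (219/5)y_C1 + 194 = 0  ⇒  y_C1 = 5 or 194/5
2. given y_C1 < 1577/45: keep 5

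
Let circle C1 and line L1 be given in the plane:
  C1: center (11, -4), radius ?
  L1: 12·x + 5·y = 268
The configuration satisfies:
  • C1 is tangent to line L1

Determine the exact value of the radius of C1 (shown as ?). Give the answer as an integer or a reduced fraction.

12

1. [C1‖L1]  r_C1² − 144 = 0  ⇒  r_C1 = 12 (r>0 drops 1)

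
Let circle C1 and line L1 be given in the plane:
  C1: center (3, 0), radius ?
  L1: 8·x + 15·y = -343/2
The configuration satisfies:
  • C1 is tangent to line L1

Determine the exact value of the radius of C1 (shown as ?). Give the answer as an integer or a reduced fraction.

23/2

1. [C1‖L1]  r_C1² − 529/4 = 0  ⇒  r_C1 = 23/2 (r>0 drops 1)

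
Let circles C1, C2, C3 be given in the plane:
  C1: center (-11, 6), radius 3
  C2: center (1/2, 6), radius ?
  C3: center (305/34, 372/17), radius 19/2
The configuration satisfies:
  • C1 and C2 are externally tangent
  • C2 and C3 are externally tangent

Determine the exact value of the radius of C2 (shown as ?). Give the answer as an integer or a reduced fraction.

17/2

1. [ext C1·C2]  r_C2² + 6r_C2 − 493/4 = 0  ⇒  r_C2 = 17/2 (r>0 drops 1)
2. [ext C2·C3]  r_C2² + 19r_C2 − 935/4 = 0  ⇒  r_C2 = 17/2 (r>0 drops 1)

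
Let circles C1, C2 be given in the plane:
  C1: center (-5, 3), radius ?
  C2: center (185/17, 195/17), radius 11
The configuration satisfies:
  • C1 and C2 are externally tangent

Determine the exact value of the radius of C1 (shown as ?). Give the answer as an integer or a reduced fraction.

1. [ext C1·C2]  r_C1² + 22r_C1 − 203 = 0  ⇒  r_C1 = 7 (r>0 drops 1)

7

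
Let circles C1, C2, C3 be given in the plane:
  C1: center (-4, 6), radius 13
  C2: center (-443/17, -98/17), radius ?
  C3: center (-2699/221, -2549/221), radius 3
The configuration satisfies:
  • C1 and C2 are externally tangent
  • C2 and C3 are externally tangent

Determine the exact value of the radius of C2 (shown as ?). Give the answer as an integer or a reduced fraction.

1. [ext C1·C2]  r_C2² + 26r_C2 − 456 = 0  ⇒  r_C2 = 12 (r>0 drops 1)
2. [ext C2·C3]  r_C2² + 6r_C2 − 216 = 0  ⇒  r_C2 = 12 (r>0 drops 1)

12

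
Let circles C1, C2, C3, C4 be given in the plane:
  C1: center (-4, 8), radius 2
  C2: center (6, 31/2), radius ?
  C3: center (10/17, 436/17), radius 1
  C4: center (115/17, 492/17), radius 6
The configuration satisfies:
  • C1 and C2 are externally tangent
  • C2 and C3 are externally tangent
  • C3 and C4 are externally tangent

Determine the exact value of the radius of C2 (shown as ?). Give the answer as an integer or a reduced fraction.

21/2

1. [ext C1·C2]  r_C2² + 4r_C2 − 609/4 = 0  ⇒  r_C2 = 21/2 (r>0 drops 1)
2. [ext C2·C3]  r_C2² + 2r_C2 − 525/4 = 0  ⇒  r_C2 = 21/2 (r>0 drops 1)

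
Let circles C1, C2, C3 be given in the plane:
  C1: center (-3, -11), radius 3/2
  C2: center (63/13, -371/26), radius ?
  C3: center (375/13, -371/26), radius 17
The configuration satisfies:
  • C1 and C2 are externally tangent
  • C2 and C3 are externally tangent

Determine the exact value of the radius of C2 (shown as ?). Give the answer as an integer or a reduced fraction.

1. [ext C1·C2]  r_C2² + 3r_C2 − 70 = 0  ⇒  r_C2 = 7 (r>0 drops 1)
2. [ext C2·C3]  r_C2² + 34r_C2 − 287 = 0  ⇒  r_C2 = 7 (r>0 drops 1)

7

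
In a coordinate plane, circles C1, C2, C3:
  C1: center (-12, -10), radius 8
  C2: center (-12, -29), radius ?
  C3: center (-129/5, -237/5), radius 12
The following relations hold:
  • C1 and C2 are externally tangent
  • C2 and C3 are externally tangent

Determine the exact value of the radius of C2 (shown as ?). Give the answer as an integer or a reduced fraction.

1. [ext C1·C2]  r_C2² + 16r_C2 − 297 = 0  ⇒  r_C2 = 11 (r>0 drops 1)
2. [ext C2·C3]  r_C2² + 24r_C2 − 385 = 0  ⇒  r_C2 = 11 (r>0 drops 1)

11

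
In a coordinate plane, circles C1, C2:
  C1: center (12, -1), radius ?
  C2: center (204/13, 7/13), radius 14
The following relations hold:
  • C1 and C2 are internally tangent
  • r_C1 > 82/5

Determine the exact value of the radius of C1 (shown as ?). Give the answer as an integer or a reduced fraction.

1. [int C1,C2]  r_C1² − 28r_C1 + 180 = 0  ⇒  r_C1 = 10 or 18
2. given r_C1 > 82/5: keep 18

18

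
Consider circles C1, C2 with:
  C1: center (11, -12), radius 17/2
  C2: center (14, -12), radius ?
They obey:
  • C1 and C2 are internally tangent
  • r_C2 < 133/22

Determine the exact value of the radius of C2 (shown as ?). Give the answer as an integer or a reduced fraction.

1. [int C1,C2]  r_C2² − 17r_C2 + 253/4 = 0  ⇒  r_C2 = 11/2 or 23/2
2. given r_C2 < 133/22: keep 11/2

11/2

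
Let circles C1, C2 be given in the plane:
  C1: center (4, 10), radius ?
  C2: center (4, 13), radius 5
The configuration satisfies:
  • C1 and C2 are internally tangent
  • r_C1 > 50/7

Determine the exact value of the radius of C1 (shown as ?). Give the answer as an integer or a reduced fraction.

8

1. [int C1,C2]  r_C1² − 10r_C1 + 16 = 0  ⇒  r_C1 = 2 or 8
2. given r_C1 > 50/7: keep 8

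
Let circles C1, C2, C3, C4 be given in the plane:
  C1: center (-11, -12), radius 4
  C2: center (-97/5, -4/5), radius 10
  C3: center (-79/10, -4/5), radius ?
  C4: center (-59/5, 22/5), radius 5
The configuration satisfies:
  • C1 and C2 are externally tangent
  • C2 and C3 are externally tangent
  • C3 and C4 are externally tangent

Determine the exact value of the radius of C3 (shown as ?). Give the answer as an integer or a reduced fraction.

3/2

1. [ext C2·C3]  r_C3² + 20r_C3 − 129/4 = 0  ⇒  r_C3 = 3/2 (r>0 drops 1)
2. [ext C3·C4]  r_C3² + 10r_C3 − 69/4 = 0  ⇒  r_C3 = 3/2 (r>0 drops 1)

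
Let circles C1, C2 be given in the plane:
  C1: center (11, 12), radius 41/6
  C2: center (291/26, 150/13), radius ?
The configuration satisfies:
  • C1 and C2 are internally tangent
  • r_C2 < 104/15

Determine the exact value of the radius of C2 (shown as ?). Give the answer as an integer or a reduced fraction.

19/3

1. [int C1,C2]  r_C2² − (41/3)r_C2 + 418/9 = 0  ⇒  r_C2 = 19/3 or 22/3
2. given r_C2 < 104/15: keep 19/3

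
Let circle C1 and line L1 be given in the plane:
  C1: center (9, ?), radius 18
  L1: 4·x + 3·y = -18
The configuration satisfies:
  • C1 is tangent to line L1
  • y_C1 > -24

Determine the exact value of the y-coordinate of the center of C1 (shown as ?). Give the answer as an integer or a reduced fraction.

12

1. [C1‖L1]  y_C1² + 36y_C1 − 576 = 0  ⇒  y_C1 = -48 or 12
2. given y_C1 > -24: keep 12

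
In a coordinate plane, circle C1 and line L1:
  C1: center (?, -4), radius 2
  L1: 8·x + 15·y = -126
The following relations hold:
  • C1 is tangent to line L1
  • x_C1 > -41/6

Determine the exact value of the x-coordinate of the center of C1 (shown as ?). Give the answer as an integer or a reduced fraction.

-4

1. [C1‖L1]  x_C1² + (33/2)x_C1 + 50 = 0  ⇒  x_C1 = -25/2 or -4
2. given x_C1 > -41/6: keep -4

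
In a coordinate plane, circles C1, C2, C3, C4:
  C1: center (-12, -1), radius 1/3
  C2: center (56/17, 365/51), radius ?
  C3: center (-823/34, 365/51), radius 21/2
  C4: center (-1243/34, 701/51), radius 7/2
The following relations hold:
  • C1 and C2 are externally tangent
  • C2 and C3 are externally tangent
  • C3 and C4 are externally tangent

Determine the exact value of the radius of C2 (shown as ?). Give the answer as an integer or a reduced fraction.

1. [ext C1·C2]  r_C2² + (2/3)r_C2 − 901/3 = 0  ⇒  r_C2 = 17 (r>0 drops 1)
2. [ext C2·C3]  r_C2² + 21r_C2 − 646 = 0  ⇒  r_C2 = 17 (r>0 drops 1)

17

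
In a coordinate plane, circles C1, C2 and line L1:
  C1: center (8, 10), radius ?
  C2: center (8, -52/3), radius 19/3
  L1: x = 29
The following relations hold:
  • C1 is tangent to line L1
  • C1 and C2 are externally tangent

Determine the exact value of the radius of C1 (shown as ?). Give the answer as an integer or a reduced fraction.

1. [C1‖L1]  r_C1² − 441 = 0  ⇒  r_C1 = 21 (r>0 drops 1)
2. [ext C1·C2]  r_C1² + (38/3)r_C1 − 707 = 0  ⇒  r_C1 = 21 (r>0 drops 1)

21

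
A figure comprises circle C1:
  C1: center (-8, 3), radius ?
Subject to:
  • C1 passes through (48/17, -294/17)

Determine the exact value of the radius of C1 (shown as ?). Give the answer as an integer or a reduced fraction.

23

1. [C1∋P]  r_C1² − 529 = 0  ⇒  r_C1 = 23 (r>0 drops 1)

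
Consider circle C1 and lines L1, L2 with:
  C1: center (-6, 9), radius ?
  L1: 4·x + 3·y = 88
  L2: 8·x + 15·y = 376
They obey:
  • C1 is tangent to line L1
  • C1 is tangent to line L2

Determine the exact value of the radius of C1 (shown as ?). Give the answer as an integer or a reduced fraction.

17

1. [C1‖L1]  r_C1² − 289 = 0  ⇒  r_C1 = 17 (r>0 drops 1)
2. [C1‖L2]  r_C1² − 289 = 0  ⇒  r_C1 = 17 (r>0 drops 1)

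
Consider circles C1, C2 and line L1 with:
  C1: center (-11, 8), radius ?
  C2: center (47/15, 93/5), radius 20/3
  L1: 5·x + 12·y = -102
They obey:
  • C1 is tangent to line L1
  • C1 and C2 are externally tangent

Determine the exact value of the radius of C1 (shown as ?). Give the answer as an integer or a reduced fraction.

1. [C1‖L1]  r_C1² − 121 = 0  ⇒  r_C1 = 11 (r>0 drops 1)
2. [ext C1·C2]  r_C1² + (40/3)r_C1 − 803/3 = 0  ⇒  r_C1 = 11 (r>0 drops 1)

11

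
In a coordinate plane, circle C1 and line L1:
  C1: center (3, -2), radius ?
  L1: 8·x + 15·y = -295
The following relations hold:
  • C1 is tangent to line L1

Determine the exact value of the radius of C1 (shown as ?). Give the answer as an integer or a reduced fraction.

17

1. [C1‖L1]  r_C1² − 289 = 0  ⇒  r_C1 = 17 (r>0 drops 1)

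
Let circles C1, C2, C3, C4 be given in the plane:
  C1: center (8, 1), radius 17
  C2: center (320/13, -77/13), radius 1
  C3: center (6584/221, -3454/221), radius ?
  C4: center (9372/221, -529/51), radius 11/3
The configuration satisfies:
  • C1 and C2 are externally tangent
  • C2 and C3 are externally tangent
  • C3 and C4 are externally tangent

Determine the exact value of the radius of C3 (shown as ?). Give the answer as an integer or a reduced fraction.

10

1. [ext C2·C3]  r_C3² + 2r_C3 − 120 = 0  ⇒  r_C3 = 10 (r>0 drops 1)
2. [ext C3·C4]  r_C3² + (22/3)r_C3 − 520/3 = 0  ⇒  r_C3 = 10 (r>0 drops 1)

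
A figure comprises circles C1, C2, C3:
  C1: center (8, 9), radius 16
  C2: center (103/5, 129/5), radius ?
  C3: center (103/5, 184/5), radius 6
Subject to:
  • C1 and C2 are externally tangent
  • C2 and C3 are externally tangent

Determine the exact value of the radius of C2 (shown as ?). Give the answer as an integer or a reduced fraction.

1. [ext C1·C2]  r_C2² + 32r_C2 − 185 = 0  ⇒  r_C2 = 5 (r>0 drops 1)
2. [ext C2·C3]  r_C2² + 12r_C2 − 85 = 0  ⇒  r_C2 = 5 (r>0 drops 1)

5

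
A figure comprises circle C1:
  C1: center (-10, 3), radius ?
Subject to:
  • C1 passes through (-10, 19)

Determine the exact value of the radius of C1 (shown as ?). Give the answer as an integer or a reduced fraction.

16

1. [C1∋P]  r_C1² − 256 = 0  ⇒  r_C1 = 16 (r>0 drops 1)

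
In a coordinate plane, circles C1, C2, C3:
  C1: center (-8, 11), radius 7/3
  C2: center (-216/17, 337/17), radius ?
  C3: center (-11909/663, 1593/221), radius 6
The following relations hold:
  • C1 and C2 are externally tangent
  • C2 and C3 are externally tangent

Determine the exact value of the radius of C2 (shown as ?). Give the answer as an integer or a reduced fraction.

1. [ext C1·C2]  r_C2² + (14/3)r_C2 − 851/9 = 0  ⇒  r_C2 = 23/3 (r>0 drops 1)
2. [ext C2·C3]  r_C2² + 12r_C2 − 1357/9 = 0  ⇒  r_C2 = 23/3 (r>0 drops 1)

23/3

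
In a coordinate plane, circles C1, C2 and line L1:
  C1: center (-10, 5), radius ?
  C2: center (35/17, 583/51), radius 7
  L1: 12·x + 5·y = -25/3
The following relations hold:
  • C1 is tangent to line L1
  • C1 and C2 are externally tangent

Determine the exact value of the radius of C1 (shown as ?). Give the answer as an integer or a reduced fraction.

20/3

1. [C1‖L1]  r_C1² − 400/9 = 0  ⇒  r_C1 = 20/3 (r>0 drops 1)
2. [ext C1·C2]  r_C1² + 14r_C1 − 1240/9 = 0  ⇒  r_C1 = 20/3 (r>0 drops 1)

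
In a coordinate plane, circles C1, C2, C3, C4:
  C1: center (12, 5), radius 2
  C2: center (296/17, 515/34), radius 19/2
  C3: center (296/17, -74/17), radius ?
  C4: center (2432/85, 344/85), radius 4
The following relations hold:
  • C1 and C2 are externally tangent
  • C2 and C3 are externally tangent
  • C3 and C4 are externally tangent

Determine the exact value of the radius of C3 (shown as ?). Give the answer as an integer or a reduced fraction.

10

1. [ext C2·C3]  r_C3² + 19r_C3 − 290 = 0  ⇒  r_C3 = 10 (r>0 drops 1)
2. [ext C3·C4]  r_C3² + 8r_C3 − 180 = 0  ⇒  r_C3 = 10 (r>0 drops 1)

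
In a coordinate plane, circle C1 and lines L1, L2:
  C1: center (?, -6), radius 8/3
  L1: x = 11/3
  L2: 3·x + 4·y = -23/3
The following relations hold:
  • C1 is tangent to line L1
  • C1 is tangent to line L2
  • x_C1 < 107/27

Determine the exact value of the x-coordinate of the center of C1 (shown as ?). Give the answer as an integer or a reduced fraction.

1. [C1‖L1]  x_C1² − (22/3)x_C1 + 19/3 = 0  ⇒  x_C1 = 1 or 19/3
2. [C1‖L2]  x_C1² − (98/9)x_C1 + 89/9 = 0  ⇒  x_C1 = 1 or 89/9

1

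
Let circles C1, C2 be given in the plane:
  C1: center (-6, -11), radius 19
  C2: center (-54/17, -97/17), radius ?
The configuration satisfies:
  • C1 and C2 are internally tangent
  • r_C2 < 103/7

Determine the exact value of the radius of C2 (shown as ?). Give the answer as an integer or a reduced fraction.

13

1. [int C1,C2]  r_C2² − 38r_C2 + 325 = 0  ⇒  r_C2 = 13 or 25
2. given r_C2 < 103/7: keep 13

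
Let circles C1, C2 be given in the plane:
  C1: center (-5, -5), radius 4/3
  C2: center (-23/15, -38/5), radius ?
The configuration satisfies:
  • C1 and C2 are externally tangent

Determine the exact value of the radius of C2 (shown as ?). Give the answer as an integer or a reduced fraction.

3

1. [ext C1·C2]  r_C2² + (8/3)r_C2 − 17 = 0  ⇒  r_C2 = 3 (r>0 drops 1)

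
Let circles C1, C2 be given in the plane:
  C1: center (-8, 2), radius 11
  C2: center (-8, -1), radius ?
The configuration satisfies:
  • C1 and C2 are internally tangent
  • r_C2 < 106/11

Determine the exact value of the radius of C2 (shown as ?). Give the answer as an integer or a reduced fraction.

1. [int C1,C2]  r_C2² − 22r_C2 + 112 = 0  ⇒  r_C2 = 8 or 14
2. given r_C2 < 106/11: keep 8

8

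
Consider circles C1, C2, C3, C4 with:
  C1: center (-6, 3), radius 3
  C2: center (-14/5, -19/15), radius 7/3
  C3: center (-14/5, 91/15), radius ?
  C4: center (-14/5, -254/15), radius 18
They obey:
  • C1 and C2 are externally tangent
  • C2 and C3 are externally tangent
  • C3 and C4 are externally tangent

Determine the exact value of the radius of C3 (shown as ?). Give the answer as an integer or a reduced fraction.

5

1. [ext C2·C3]  r_C3² + (14/3)r_C3 − 145/3 = 0  ⇒  r_C3 = 5 (r>0 drops 1)
2. [ext C3·C4]  r_C3² + 36r_C3 − 205 = 0  ⇒  r_C3 = 5 (r>0 drops 1)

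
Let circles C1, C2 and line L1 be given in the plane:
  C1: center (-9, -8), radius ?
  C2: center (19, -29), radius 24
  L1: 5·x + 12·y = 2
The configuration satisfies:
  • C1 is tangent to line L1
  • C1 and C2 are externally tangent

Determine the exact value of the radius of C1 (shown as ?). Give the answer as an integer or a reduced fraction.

11

1. [C1‖L1]  r_C1² − 121 = 0  ⇒  r_C1 = 11 (r>0 drops 1)
2. [ext C1·C2]  r_C1² + 48r_C1 − 649 = 0  ⇒  r_C1 = 11 (r>0 drops 1)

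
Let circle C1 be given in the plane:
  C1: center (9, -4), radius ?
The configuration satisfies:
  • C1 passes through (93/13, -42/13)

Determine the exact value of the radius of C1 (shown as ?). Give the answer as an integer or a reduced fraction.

1. [C1∋P]  r_C1² − 4 = 0  ⇒  r_C1 = 2 (r>0 drops 1)

2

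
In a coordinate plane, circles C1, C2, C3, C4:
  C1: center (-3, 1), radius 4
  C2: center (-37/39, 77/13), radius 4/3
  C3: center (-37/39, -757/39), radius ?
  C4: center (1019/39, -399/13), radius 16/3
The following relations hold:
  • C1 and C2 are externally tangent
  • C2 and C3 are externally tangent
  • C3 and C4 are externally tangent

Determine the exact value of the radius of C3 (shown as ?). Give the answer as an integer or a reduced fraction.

1. [ext C2·C3]  r_C3² + (8/3)r_C3 − 640 = 0  ⇒  r_C3 = 24 (r>0 drops 1)
2. [ext C3·C4]  r_C3² + (32/3)r_C3 − 832 = 0  ⇒  r_C3 = 24 (r>0 drops 1)

24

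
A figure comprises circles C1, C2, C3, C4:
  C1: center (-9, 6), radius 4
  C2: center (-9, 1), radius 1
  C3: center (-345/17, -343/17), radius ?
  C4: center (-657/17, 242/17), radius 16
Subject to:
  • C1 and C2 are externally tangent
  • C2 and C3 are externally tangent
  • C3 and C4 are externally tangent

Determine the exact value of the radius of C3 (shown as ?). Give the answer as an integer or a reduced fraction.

23

1. [ext C2·C3]  r_C3² + 2r_C3 − 575 = 0  ⇒  r_C3 = 23 (r>0 drops 1)
2. [ext C3·C4]  r_C3² + 32r_C3 − 1265 = 0  ⇒  r_C3 = 23 (r>0 drops 1)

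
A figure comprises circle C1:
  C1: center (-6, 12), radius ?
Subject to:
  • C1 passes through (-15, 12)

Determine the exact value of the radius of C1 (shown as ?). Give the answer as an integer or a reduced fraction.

9

1. [C1∋P]  r_C1² − 81 = 0  ⇒  r_C1 = 9 (r>0 drops 1)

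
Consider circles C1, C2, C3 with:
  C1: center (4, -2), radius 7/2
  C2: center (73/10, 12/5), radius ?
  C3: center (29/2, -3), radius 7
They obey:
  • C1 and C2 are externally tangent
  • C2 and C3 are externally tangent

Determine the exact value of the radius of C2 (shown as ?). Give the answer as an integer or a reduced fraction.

2

1. [ext C1·C2]  r_C2² + 7r_C2 − 18 = 0  ⇒  r_C2 = 2 (r>0 drops 1)
2. [ext C2·C3]  r_C2² + 14r_C2 − 32 = 0  ⇒  r_C2 = 2 (r>0 drops 1)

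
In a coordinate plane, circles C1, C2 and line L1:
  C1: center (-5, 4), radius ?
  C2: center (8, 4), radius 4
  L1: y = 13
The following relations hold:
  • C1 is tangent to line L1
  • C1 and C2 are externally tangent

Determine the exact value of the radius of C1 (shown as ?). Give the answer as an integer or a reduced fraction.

1. [C1‖L1]  r_C1² − 81 = 0  ⇒  r_C1 = 9 (r>0 drops 1)
2. [ext C1·C2]  r_C1² + 8r_C1 − 153 = 0  ⇒  r_C1 = 9 (r>0 drops 1)

9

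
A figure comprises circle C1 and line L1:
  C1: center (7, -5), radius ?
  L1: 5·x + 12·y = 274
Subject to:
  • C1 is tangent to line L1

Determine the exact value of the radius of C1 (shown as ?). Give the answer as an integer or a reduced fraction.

23

1. [C1‖L1]  r_C1² − 529 = 0  ⇒  r_C1 = 23 (r>0 drops 1)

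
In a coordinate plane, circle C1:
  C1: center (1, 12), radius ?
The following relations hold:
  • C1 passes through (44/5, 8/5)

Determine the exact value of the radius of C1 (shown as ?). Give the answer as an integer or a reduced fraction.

1. [C1∋P]  r_C1² − 169 = 0  ⇒  r_C1 = 13 (r>0 drops 1)

13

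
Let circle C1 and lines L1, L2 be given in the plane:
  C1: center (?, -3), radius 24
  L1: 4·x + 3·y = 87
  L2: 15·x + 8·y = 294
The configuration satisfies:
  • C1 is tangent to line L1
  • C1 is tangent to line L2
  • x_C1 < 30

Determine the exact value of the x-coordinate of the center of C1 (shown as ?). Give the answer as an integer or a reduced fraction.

1. [C1‖L1]  x_C1² − 48x_C1 − 324 = 0  ⇒  x_C1 = -6 or 54
2. [C1‖L2]  x_C1² − (212/5)x_C1 − 1452/5 = 0  ⇒  x_C1 = -6 or 242/5

-6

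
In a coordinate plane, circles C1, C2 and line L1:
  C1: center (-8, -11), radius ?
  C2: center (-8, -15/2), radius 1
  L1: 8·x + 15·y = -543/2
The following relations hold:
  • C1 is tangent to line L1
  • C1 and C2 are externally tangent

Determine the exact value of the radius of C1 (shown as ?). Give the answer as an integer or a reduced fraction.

5/2

1. [C1‖L1]  r_C1² − 25/4 = 0  ⇒  r_C1 = 5/2 (r>0 drops 1)
2. [ext C1·C2]  r_C1² + 2r_C1 − 45/4 = 0  ⇒  r_C1 = 5/2 (r>0 drops 1)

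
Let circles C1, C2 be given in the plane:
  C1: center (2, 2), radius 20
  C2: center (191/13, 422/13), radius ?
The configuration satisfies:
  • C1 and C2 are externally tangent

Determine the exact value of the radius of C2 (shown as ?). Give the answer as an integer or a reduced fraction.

1. [ext C1·C2]  r_C2² + 40r_C2 − 689 = 0  ⇒  r_C2 = 13 (r>0 drops 1)

13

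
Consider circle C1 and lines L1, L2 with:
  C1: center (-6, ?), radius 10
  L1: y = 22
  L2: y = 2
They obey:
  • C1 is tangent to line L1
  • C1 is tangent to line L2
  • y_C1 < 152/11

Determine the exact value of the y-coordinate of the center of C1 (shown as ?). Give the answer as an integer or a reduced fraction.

12

1. [C1‖L1]  y_C1² − 44y_C1 + 384 = 0  ⇒  y_C1 = 12 or 32
2. [C1‖L2]  y_C1² − 4y_C1 − 96 = 0  ⇒  y_C1 = -8 or 12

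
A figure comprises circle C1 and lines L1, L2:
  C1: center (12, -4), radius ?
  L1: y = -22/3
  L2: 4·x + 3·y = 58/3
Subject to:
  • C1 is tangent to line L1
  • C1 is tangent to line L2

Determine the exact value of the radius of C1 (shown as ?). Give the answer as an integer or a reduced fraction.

1. [C1‖L1]  r_C1² − 100/9 = 0  ⇒  r_C1 = 10/3 (r>0 drops 1)
2. [C1‖L2]  r_C1² − 100/9 = 0  ⇒  r_C1 = 10/3 (r>0 drops 1)

10/3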